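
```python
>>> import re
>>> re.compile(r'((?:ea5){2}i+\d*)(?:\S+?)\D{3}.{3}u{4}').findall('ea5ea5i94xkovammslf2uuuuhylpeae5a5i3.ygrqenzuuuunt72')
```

`findall` collects group 1 from the one match (1 total).

['ea5ea5i94']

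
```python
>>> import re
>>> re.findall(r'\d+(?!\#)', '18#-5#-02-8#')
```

A negative assertion filters positions out without eating any characters.
With no groups in the pattern, `findall` gives back each whole match — 2 here.

['1', '02']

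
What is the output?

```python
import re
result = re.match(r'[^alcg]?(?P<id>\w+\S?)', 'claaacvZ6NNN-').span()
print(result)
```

(0, 13)

Pattern: optionally any character except [alcg]; then one or more of a word character, then optionally a non-whitespace character (captured as 'id').
With `match`, the pattern is implicitly anchored at the beginning.
The match spans [0:13] → 'claaacvZ6NNN-'.
Captured: group 1 = 'claaacvZ6NNN-'.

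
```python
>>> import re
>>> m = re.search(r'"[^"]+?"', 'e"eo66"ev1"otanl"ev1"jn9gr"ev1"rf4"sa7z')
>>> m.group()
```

'"eo66"'

`re.search` tries every starting position until one works.
The match spans [1:7] → '"eo66"'.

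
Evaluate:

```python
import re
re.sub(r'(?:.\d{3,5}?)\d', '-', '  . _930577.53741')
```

Pattern: any character, then 3 to 5 of a digit (lazy) (non-capturing group); then a digit.
Matches: at [4:9] → '_9305'; at [11:16] → '.5374'.
Every occurrence is swapped for '-'.

'  . -77-1'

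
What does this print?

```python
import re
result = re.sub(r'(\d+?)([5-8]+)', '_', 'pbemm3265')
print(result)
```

pbemm_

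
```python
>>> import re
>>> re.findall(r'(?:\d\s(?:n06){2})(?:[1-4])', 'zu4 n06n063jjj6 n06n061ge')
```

Pattern: a digit, then whitespace, then the literal 'n06' repeated 2 times (non-capturing group); then a character in [1-4] (non-capturing group).
Matches: at [2:11] → '4 n06n063'; at [14:23] → '6 n06n061'.
With no groups in the pattern, `findall` gives back each whole match — 2 here.

['4 n06n063', '6 n06n061']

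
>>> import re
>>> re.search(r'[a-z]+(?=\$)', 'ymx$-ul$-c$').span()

(0, 3)

Lookahead/lookbehind check context without consuming it, so the matched span excludes the asserted characters.
The match spans [0:3] → 'ymx'.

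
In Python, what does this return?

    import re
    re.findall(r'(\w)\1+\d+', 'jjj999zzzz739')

`\1` is not a pattern — it's the concrete string captured by group 1, re-applied verbatim.
Scanning left to right: at [0:6] match 'jjj999', group 1 = 'j'; at [6:13] match 'zzzz739', group 1 = 'z'.
Because there's exactly one group, `findall` drops the full match and keeps group 1 from each hit.

['j', 'z']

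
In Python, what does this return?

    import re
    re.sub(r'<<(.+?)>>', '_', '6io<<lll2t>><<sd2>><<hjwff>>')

'6io___'

Because the quantifier is non-greedy, it stops expanding at the earliest point where the rest of the pattern can succeed.
Matches: at [3:12] → '<<lll2t>>'; at [12:19] → '<<sd2>>'; at [19:28] → '<<hjwff>>'.
`sub` substitutes '_' at each match site.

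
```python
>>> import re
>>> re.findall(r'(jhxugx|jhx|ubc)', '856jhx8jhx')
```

['jhx', 'jhx']

Scanning left to right: at [3:6] match 'jhx', group 1 = 'jhx'; at [7:10] match 'jhx', group 1 = 'jhx'.
Because there's exactly one group, `findall` drops the full match and keeps group 1 from each hit.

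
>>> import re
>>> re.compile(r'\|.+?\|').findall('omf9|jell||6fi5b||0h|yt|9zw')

['|jell|', '|6fi5b|', '|0h|']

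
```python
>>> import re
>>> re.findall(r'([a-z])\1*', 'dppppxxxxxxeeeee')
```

['d', 'p', 'x', 'e']

A backreference is literal: `\1` must see the identical characters the first group matched.
With a single group, `findall` returns only what that group captured — 4 items.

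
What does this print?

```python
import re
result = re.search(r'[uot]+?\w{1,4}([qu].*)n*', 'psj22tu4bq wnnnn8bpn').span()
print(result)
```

The pattern matches one or more of one of [uot] (lazy), then 1 to 4 of a word character; then one of [qu], then zero or more of any character (captured); then zero or more of a literal 'n'.
`search` walks the string left to right and returns the first match it finds.
The match spans [5:20] → 'tu4bq wnnnn8bpn'.
Captured: group 1 = 'q wnnnn8bpn'.

(5, 20)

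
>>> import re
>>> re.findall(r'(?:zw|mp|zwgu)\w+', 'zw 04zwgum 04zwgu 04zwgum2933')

['zwgum', 'zwgu', 'zwgum2933']

`findall` yields the raw match text (3 of them) because the pattern has no groups.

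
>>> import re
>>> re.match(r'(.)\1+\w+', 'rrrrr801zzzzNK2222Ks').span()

`re.match` only tries the pattern at the start of the string.
The match spans [0:20] → 'rrrrr801zzzzNK2222Ks'.

(0, 20)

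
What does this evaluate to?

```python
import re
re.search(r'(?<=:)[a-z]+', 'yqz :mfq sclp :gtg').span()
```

The `(?=…)`/`(?<=…)` assertion just peeks at neighbouring text; it doesn't advance the match position.
The match spans [5:8] → 'mfq'.

(5, 8)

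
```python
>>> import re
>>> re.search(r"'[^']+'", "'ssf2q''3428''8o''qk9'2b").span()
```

(0, 7)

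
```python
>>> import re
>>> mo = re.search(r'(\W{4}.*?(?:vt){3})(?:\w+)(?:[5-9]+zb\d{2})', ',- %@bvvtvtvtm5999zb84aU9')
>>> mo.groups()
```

The match spans [0:22] → ',- %@bvvtvtvtm5999zb84'.
Captured: group 1 = ',- %@bvvtvtvt'.

(',- %@bvvtvtvt',)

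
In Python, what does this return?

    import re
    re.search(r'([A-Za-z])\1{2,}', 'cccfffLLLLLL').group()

'ccc'

The backreference `\1` re-matches whatever the first group consumed, character for character.
`search` walks the string left to right and returns the first match it finds.
The match spans [0:3] → 'ccc'.
Captured: group 1 = 'c'.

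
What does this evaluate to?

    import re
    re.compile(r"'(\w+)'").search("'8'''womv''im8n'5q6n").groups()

('8',)

`re.search` scans for the first position where the pattern succeeds.
The match spans [0:3] → "'8'".
Captured: group 1 = '8'.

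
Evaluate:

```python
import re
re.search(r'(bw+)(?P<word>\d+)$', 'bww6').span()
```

The pattern matches the literal 'b', then one or more of a literal 'w' (captured); then one or more of a digit (captured as 'word'); then anchored at the end.
`search` walks the string left to right and returns the first match it finds.
The match spans [0:4] → 'bww6'.
Captured: group 1 = 'bww', group 2 = '6'.

(0, 4)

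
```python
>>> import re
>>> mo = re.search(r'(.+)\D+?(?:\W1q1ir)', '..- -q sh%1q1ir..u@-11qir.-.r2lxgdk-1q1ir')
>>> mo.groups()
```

The match spans [0:41] → '..- -q sh%1q1ir..u@-11qir.-.r2lxgdk-1q1ir'.
Captured: group 1 = '..- -q sh%1q1ir..u@-11qir.-.r2lxgd'.

('..- -q sh%1q1ir..u@-11qir.-.r2lxgd',)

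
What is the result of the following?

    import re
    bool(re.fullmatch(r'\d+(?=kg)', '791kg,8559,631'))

False

`fullmatch` succeeds only if the pattern covers the string from start to end.
Here the string isn't matched end-to-end, so the call returns None, and `bool(None)` is False.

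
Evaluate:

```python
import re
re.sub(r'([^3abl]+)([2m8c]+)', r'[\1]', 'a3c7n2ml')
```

'a3[c7n2]l'

This matches one or more of any character except [3abl] (captured); then one or more of one of [2m8c] (captured).
Matches: at [2:7] → 'c7n2m'.
Each match is replaced using the text its own group 1 captured.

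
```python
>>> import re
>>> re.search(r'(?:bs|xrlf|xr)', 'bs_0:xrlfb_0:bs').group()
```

'bs'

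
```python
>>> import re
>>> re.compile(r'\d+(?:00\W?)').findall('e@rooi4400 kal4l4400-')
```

['4400 ', '4400-']

Pattern: one or more of a digit; then the literal '00', then optionally a non-word character (non-capturing group).
Since nothing is captured, `findall` lists the 2 matched substrings directly.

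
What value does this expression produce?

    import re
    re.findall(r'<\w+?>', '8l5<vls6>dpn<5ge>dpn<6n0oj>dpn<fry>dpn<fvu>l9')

['<vls6>', '<5ge>', '<6n0oj>', '<fry>', '<fvu>']

Walking the string: at [3:9] → '<vls6>'; at [12:17] → '<5ge>'; at [20:27] → '<6n0oj>'; at [30:35] → '<fry>'; at [38:43] → '<fvu>'.
With no groups in the pattern, `findall` gives back each whole match — 5 here.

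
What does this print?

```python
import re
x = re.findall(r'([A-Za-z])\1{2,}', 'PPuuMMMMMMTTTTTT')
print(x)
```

The backreference `\1` re-matches whatever the first group consumed, character for character.
Scanning left to right: at [4:10] match 'MMMMMM', group 1 = 'M'; at [10:16] match 'TTTTTT', group 1 = 'T'.
`findall` collects group 1 from each match (2 total).

['M', 'T']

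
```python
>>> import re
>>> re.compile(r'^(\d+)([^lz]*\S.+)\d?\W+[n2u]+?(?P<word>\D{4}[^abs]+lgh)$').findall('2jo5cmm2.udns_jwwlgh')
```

[('2', 'jo5cmm2', 'dns_jwwlgh')]

3 groups means the one result is a tuple of 3 captured strings — 1 here.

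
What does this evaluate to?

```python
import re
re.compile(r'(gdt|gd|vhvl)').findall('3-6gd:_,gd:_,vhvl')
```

`findall` collects group 1 from each match (3 total).

['gd', 'gd', 'vhvl']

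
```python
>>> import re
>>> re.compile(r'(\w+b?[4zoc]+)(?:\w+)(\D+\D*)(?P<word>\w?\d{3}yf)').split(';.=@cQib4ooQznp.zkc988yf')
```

[';.=@', 'cQib4ooQz', '.zkc', '988yf', '']

Pattern: one or more of a word character, then optionally a literal 'b', then one or more of one of [4zoc] (captured); then one or more of a word character (non-capturing group); then one or more of a non-digit, then zero or more of a non-digit (captured); then optionally a word character, then exactly 3 of a digit, then the literal 'yf' (captured as 'word').
Matches to split on: at [4:24] → 'cQib4ooQznp.zkc988yf'.
Because the pattern has a capturing group, `split` also inserts each captured text between the pieces.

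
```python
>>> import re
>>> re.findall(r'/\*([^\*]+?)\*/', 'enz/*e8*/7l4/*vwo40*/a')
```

Scanning left to right: at [3:9] match '/*e8*/', group 1 = 'e8'; at [12:21] match '/*vwo40*/', group 1 = 'vwo40'.
`findall` collects group 1 from each match (2 total).

['e8', 'vwo40']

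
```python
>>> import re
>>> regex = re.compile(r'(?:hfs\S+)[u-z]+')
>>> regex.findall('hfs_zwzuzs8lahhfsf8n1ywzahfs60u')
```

['hfs_zwzuzs8lahhfsf8n1ywzahfs60u']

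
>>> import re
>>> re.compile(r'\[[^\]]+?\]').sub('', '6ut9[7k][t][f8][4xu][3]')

`sub` substitutes '' at each match site.

'6ut9'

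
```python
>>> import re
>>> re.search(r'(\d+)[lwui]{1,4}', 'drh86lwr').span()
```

(3, 7)

Pattern: one or more of a digit (captured); then 1 to 4 of one of [lwui].
`search` walks the string left to right and returns the first match it finds.
The match spans [3:7] → '86lw'.
Captured: group 1 = '86'.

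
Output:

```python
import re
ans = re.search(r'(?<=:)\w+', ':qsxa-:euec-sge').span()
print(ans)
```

The `(?=…)`/`(?<=…)` assertion just peeks at neighbouring text; it doesn't advance the match position.
Unlike `match`, `search` isn't anchored — it looks for the pattern anywhere in the string.
The match spans [1:5] → 'qsxa'.

(1, 5)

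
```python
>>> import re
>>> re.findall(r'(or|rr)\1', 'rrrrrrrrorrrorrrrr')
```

`\1` has to match the exact text group 1 already captured.
Scanning left to right: at [0:4] match 'rrrr', group 1 = 'rr'; at [4:8] match 'rrrr', group 1 = 'rr'; at [13:17] match 'rrrr', group 1 = 'rr'.
`findall` collects group 1 from each match (3 total).

['rr', 'rr', 'rr']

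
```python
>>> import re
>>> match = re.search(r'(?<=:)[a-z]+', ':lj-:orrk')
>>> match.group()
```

'lj'

The lookaround is zero-width — it requires the adjacent text to match without consuming it, so the asserted text isn't part of the match.
`re.search` scans for the first position where the pattern succeeds.
The match spans [1:3] → 'lj'.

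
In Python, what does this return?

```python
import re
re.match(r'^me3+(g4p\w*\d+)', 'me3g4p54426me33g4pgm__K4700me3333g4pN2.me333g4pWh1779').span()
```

(0, 38)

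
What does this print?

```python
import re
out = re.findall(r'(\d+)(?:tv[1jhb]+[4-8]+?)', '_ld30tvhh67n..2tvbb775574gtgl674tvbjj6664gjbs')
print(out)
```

['30', '2', '674']

The pattern matches one or more of a digit (captured); then the literal 'tv', then one or more of one of [1jhb], then one or more of a character in [4-8] (lazy) (non-capturing group).
Walking the string: at [3:10] match '30tvhh6', group 1 = '30'; at [14:20] match '2tvbb7', group 1 = '2'; at [29:38] match '674tvbjj6', group 1 = '674'.
`findall` collects group 1 from each match (3 total).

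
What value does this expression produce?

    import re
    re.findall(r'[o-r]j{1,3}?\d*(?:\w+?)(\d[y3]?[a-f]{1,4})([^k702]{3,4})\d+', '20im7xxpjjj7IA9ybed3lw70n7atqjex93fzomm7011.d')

[('9ybed', '3lw'), ('93f', 'zomm')]

Pattern: a character in [o-r], then 1 to 3 of a literal 'j' (lazy), then zero or more of a digit; then one or more of a word character (lazy) (non-capturing group); then a digit, then optionally one of [y3], then 1 to 4 of a character in [a-f] (captured); then 3 to 4 of any character except [k702] (captured); then one or more of a digit.
Because the quantifier is non-greedy, it stops expanding at the earliest point where the rest of the pattern can succeed.
Walking the string: at [7:24] match 'pjjj7IA9ybed3lw70', groups = ('9ybed', '3lw'); at [28:43] match 'qjex93fzomm7011', groups = ('93f', 'zomm').
Multiple groups make `findall` return tuples — one 2-tuple for each match.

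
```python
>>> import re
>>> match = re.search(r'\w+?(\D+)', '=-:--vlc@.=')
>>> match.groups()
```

('lc@.=',)

The pattern matches one or more of a word character (lazy); then one or more of a non-digit (captured).
With the lazy modifier that quantifier settles for the fewest repetitions that let the rest of the pattern succeed (the atoms after it are unaffected and can still be greedy).
Unlike `match`, `search` isn't anchored — it looks for the pattern anywhere in the string.
The match spans [5:11] → 'vlc@.='.
Captured: group 1 = 'lc@.='.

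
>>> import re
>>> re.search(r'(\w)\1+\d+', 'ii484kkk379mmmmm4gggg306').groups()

The backreference `\1` re-matches whatever the first group consumed, character for character.
Unlike `match`, `search` isn't anchored — it looks for the pattern anywhere in the string.
The match spans [0:5] → 'ii484'.
Captured: group 1 = 'i'.

('i',)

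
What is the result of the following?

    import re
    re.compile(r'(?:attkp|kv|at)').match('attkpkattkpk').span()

`re.match` won't scan ahead — the pattern has to work from the very first character.
The match spans [0:5] → 'attkp'.

(0, 5)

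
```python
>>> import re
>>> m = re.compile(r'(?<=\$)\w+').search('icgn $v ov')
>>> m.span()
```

(6, 7)

Lookahead/lookbehind check context without consuming it, so the matched span excludes the asserted characters.
`re.search` scans for the first position where the pattern succeeds.
The match spans [6:7] → 'v'.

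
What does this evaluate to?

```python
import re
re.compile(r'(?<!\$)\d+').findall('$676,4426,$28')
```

['76', '4426', '8']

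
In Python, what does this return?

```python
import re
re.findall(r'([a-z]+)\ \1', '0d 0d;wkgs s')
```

['s']

The backreference `\1` re-matches whatever the first group consumed, character for character.
Walking the string: at [9:12] match 's s', group 1 = 's'.
Because there's exactly one group, `findall` drops the full match and keeps group 1 from the one hit.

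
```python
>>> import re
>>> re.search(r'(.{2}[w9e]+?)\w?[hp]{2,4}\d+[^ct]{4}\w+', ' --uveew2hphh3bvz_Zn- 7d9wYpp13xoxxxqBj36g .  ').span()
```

(3, 20)

The pattern matches exactly 2 of any character, then one or more of one of [w9e] (lazy) (captured); then optionally a word character, then 2 to 4 of one of [hp]; then one or more of a digit; then exactly 4 of any character except [ct]; then one or more of a word character.
`re.search` scans for the first position where the pattern succeeds.
The match spans [3:20] → 'uveew2hphh3bvz_Zn'.
Captured: group 1 = 'uveew'.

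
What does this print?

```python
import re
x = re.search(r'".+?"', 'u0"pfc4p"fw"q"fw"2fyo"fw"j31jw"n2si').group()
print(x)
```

"pfc4p"

The `?` after the quantifier makes it lazy — it takes as little as possible before letting the rest of the pattern try.
`re.search` scans for the first position where the pattern succeeds.
The match spans [2:9] → '"pfc4p"'.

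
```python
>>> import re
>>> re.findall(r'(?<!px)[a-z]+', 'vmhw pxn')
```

['vmhw', 'pxn']

The negative lookaround is zero-width — it rules out positions where the adjacent text would match, without consuming anything.
Walking the string: at [0:4] → 'vmhw'; at [5:8] → 'pxn'.
Since nothing is captured, `findall` lists the 2 matched substrings directly.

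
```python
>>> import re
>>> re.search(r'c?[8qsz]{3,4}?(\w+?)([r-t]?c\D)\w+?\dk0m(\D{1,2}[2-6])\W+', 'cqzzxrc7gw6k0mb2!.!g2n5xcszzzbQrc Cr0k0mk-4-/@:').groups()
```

('zbQ', 'rc ', 'k-4')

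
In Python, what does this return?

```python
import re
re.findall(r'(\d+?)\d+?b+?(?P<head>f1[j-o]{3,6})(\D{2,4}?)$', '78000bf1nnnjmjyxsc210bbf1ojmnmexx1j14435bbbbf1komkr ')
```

[('1', 'f1komk', 'r ')]

The pattern matches one or more of a digit (lazy) (captured); then one or more of a digit (lazy), then one or more of a literal 'b' (lazy); then the literal 'f1', then 3 to 6 of a character in [j-o] (captured as 'head'); then 2 to 4 of a non-digit (lazy) (captured); then anchored at the end.
A non-greedy quantifier consumes as few characters as it can — just enough that the remainder of the pattern still matches from where it stops; whatever follows it matches normally.
Scanning left to right: at [35:52] match '14435bbbbf1komkr ', groups = ('1', 'f1komk', 'r ').
3 groups means the one result is a tuple of 3 captured strings — 1 here.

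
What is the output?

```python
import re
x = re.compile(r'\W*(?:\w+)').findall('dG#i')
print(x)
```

This matches zero or more of a non-word character; then one or more of a word character (non-capturing group).
Matches: at [0:2] → 'dG'; at [2:4] → '#i'.
Since nothing is captured, `findall` lists the 2 matched substrings directly.

['dG', '#i']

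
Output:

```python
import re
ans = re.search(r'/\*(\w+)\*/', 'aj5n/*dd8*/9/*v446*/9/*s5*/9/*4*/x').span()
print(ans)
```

(4, 11)

The match spans [4:11] → '/*dd8*/'.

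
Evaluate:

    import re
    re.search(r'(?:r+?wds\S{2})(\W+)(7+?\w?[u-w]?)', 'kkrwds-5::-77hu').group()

'rwds-5::-77'

Pattern: one or more of the literal 'r' (lazy), then the literal 'wds', then exactly 2 of a non-whitespace character (non-capturing group); then one or more of a non-word character (captured); then one or more of a literal '7' (lazy), then optionally a word character, then optionally a character in [u-w] (captured).
A non-greedy quantifier consumes as few characters as it can — just enough that the remainder of the pattern still matches from where it stops; whatever follows it matches normally.
`re.search` scans for the first position where the pattern succeeds.
The match spans [2:13] → 'rwds-5::-77'.
Captured: group 1 = '::-', group 2 = '77'.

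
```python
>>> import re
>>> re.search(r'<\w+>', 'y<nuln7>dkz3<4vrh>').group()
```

'<nuln7>'

`re.search` tries every starting position until one works.
The match spans [1:8] → '<nuln7>'.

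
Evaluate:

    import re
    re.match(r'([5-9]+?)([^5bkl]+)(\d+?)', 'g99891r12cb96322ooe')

`re.match` only tries the pattern at the start of the string.
Here the string doesn't start with a match, so the call returns None.

None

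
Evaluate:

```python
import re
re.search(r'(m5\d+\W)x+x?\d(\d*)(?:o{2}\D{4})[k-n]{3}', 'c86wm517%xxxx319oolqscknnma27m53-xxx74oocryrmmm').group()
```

'm517%xxxx319oolqscknn'

Pattern: the literal 'm5', then one or more of a digit, then a non-word character (captured); then one or more of the literal 'x', then optionally the literal 'x', then a digit; then zero or more of a digit (captured); then exactly 2 of the literal 'o', then exactly 4 of a non-digit (non-capturing group); then exactly 3 of a character in [k-n].
`re.search` scans for the first position where the pattern succeeds.
The match spans [4:25] → 'm517%xxxx319oolqscknn'.
Captured: group 1 = 'm517%', group 2 = '19'.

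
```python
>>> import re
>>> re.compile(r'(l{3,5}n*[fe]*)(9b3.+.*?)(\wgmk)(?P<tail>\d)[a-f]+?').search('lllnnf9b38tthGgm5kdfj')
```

This matches 3 to 5 of a literal 'l', then zero or more of a literal 'n', then zero or more of one of [fe] (captured); then the literal '9b3', then one or more of any character, then zero or more of any character (lazy) (captured); then a word character, then the literal 'gmk' (captured); then a digit (captured as 'tail'); then one or more of a character in [a-f] (lazy).
Unlike `match`, `search` isn't anchored — it looks for the pattern anywhere in the string.
Here no position works, so the call returns None.

None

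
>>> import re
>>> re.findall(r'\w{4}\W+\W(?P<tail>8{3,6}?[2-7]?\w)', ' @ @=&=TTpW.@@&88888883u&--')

['8888']

One capturing group, so `findall` returns just the captured substring from the one match — 1 in all.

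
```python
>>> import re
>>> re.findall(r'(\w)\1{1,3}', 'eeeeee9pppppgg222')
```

['e', 'e', 'p', 'g', '2']

The backreference `\1` re-matches whatever the first group consumed, character for character.
With a single group, `findall` returns only what that group captured — 5 items.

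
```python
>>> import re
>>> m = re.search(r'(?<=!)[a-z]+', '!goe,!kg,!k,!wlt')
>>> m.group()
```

'goe'

Lookahead/lookbehind check context without consuming it, so the matched span excludes the asserted characters.
The match spans [1:4] → 'goe'.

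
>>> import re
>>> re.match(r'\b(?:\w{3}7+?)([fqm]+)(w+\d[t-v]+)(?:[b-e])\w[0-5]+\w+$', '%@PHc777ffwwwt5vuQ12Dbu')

None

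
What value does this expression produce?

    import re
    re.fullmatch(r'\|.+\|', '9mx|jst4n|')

None

`re.fullmatch` is like wrapping the pattern in `^…$` (in single-line mode).
Here there's no way to consume every character, so the call returns None.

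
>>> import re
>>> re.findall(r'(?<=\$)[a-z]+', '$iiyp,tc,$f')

['iiyp', 'f']

The positive lookaround only admits positions where the adjacent text matches; those characters stay outside the span.
Walking the string: at [1:5] → 'iiyp'; at [10:11] → 'f'.
Since nothing is captured, `findall` lists the 2 matched substrings directly.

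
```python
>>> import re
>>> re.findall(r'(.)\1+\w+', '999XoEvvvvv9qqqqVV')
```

`\1` has to match the exact text group 1 already captured.
Walking the string: at [0:18] match '999XoEvvvvv9qqqqVV', group 1 = '9'.
With a single group, `findall` returns only what that group captured — 1 item.

['9']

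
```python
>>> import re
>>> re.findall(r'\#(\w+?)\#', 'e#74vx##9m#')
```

['74vx', '9m']

With a single group, `findall` returns only what that group captured — 2 items.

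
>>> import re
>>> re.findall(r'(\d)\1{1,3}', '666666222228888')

['6', '6', '2', '8']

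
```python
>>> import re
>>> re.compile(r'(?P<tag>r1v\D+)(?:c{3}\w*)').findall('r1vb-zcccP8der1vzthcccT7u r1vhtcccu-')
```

['r1vb-z', 'r1vht']

This matches the literal 'r1v', then one or more of a non-digit (captured as 'tag'); then exactly 3 of a literal 'c', then zero or more of a word character (non-capturing group).
Scanning left to right: at [0:25] match 'r1vb-zcccP8der1vzthcccT7u', group 1 = 'r1vb-z'; at [26:35] match 'r1vhtcccu', group 1 = 'r1vht'.
With a single group, `findall` returns only what that group captured — 2 items.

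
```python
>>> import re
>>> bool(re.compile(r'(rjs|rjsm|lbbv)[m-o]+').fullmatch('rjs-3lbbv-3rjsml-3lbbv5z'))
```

False

`fullmatch` succeeds only if the pattern covers the string from start to end.
Here the string isn't matched end-to-end, so the call returns None, and `bool(None)` is False.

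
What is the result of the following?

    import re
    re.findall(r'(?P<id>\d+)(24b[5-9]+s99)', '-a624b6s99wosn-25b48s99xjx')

[('6', '24b6s99')]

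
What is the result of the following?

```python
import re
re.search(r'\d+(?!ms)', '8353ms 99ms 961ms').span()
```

(0, 3)

The negative lookahead/lookbehind blocks any match where the forbidden context is present.
`re.search` scans for the first position where the pattern succeeds.
The match spans [0:3] → '835'.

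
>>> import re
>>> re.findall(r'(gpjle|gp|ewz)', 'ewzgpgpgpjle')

['ewz', 'gp', 'gp', 'gpjle']

Alternation isn't longest-match — the leftmost alternative that fits at this position is chosen.
Matches: at [0:3] match 'ewz', group 1 = 'ewz'; at [3:5] match 'gp', group 1 = 'gp'; at [5:7] match 'gp', group 1 = 'gp'; at [7:12] match 'gpjle', group 1 = 'gpjle'.
One capturing group, so `findall` returns just the captured substring from each match — 4 in all.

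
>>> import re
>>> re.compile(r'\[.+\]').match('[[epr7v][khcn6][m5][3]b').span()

(0, 22)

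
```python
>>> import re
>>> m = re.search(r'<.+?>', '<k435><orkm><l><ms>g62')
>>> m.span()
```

(0, 6)

Lazy quantifiers expand one character at a time until the remainder of the pattern can match.
`search` walks the string left to right and returns the first match it finds.
The match spans [0:6] → '<k435>'.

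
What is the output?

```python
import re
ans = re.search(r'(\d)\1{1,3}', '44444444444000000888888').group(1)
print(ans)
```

4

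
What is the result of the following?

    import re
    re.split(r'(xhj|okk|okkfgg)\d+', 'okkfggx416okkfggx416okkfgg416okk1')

Matches to split on: at [20:29] → 'okkfgg416'; at [29:33] → 'okk1'.
Because the pattern has a capturing group, `split` also inserts each captured text between the pieces.

['okkfggx416okkfggx416', 'okkfgg', '', 'okk', '']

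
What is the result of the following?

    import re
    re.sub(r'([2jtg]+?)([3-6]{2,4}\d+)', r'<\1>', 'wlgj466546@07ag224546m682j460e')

Pattern: one or more of one of [2jtg] (lazy) (captured); then 2 to 4 of a character in [3-6], then one or more of a digit (captured).
Matches: at [2:10] → 'gj466546'; at [14:21] → 'g224546'; at [24:29] → '2j460'.
`\1` in the replacement pulls in group 1's text for each match.

'wl<gj>@07a<g22>m68<2j>e'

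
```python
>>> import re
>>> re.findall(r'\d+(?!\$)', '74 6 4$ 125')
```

A negative assertion filters positions out without eating any characters.
`findall` yields the raw match text (3 of them) because the pattern has no groups.

['74', '6', '125']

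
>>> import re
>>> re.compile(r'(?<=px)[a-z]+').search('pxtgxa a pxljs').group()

Because the assertion is zero-width, the text it checks is not consumed and won't appear in the result.
Unlike `match`, `search` isn't anchored — it looks for the pattern anywhere in the string.
The match spans [2:6] → 'tgxa'.

'tgxa'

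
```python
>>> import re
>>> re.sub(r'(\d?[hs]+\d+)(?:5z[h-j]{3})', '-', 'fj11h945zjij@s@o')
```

'fj1-@s@o'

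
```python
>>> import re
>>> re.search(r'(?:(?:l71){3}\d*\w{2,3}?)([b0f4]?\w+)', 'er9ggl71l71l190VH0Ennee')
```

None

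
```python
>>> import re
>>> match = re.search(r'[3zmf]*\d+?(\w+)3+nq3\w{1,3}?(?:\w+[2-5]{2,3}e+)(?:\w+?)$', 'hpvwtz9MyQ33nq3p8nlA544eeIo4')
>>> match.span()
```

(5, 28)

This matches zero or more of one of [3zmf], then one or more of a digit (lazy); then one or more of a word character (captured); then one or more of the literal '3', then the literal 'nq3', then 1 to 3 of a word character (lazy); then one or more of a word character, then 2 to 3 of a character in [2-5], then one or more of the literal 'e' (non-capturing group); then one or more of a word character (lazy) (non-capturing group); then anchored at the end.
`re.search` tries every starting position until one works.
The match spans [5:28] → 'z9MyQ33nq3p8nlA544eeIo4'.
Captured: group 1 = 'MyQ3'.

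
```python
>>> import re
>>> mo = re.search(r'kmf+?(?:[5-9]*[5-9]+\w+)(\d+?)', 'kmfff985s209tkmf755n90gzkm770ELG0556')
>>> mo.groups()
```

('6',)

The pattern matches the literal 'km', then one or more of the literal 'f' (lazy); then zero or more of a character in [5-9], then one or more of a character in [5-9], then one or more of a word character (non-capturing group); then one or more of a digit (lazy) (captured).
`re.search` scans for the first position where the pattern succeeds.
The match spans [0:36] → 'kmfff985s209tkmf755n90gzkm770ELG0556'.
Captured: group 1 = '6'.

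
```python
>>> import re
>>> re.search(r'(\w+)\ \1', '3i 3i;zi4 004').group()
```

After group 1 captures some text, `\1` only succeeds where that same text appears again.
Unlike `match`, `search` isn't anchored — it looks for the pattern anywhere in the string.
The match spans [0:5] → '3i 3i'.
Captured: group 1 = '3i'.

'3i 3i'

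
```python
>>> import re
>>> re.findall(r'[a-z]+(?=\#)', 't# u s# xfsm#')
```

['t', 's', 'xfsm']

The lookaround is zero-width — it requires the adjacent text to match without consuming it, so the asserted text isn't part of the match.
Scanning left to right: at [0:1] → 't'; at [5:6] → 's'; at [8:12] → 'xfsm'.
No capturing groups, so `findall` returns the 3 full match strings.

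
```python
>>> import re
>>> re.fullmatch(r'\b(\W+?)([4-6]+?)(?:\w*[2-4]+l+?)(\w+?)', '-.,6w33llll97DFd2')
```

None

The pattern matches a word boundary (`\b`, zero-width); then one or more of a non-word character (lazy) (captured); then one or more of a character in [4-6] (lazy) (captured); then zero or more of a word character, then one or more of a character in [2-4], then one or more of the literal 'l' (lazy) (non-capturing group); then one or more of a word character (lazy) (captured).
`re.fullmatch` requires the pattern to consume the entire string.
Here there's no way to consume every character, so the call returns None.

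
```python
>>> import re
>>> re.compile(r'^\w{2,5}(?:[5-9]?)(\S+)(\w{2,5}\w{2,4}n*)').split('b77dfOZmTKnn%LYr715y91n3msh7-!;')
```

['', 'OZmTKnn%LYr715y91n3', 'msh7', '-!;']

The pattern matches anchored at the start of the string; then 2 to 5 of a word character; then optionally a character in [5-9] (non-capturing group); then one or more of a non-whitespace character (captured); then 2 to 5 of a word character, then 2 to 4 of a word character, then zero or more of the literal 'n' (captured).
Matches to split on: at [0:28] → 'b77dfOZmTKnn%LYr715y91n3msh7'.
`re.split` interleaves the captured-group text with the surrounding fragments.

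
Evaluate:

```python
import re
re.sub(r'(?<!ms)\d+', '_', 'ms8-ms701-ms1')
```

'ms8-ms7_-ms1'

Because the assertion is negative and zero-width, positions next to the forbidden text are skipped.
Each match is replaced by '_'.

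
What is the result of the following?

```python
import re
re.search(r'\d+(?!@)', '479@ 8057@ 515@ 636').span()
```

(0, 2)

The negative lookahead/lookbehind blocks any match where the forbidden context is present.
The match spans [0:2] → '47'.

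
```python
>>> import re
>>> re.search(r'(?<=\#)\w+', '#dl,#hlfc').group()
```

'dl'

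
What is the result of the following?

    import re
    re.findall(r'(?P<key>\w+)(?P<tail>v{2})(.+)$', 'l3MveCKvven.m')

[('l3MveCK', 'vv', 'en.m')]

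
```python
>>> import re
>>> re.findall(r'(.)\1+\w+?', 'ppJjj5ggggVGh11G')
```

['p', 'j', 'g', '1']

`\1` has to match the exact text group 1 already captured.
Scanning left to right: at [0:3] match 'ppJ', group 1 = 'p'; at [3:6] match 'jj5', group 1 = 'j'; at [6:11] match 'ggggV', group 1 = 'g'; at [13:16] match '11G', group 1 = '1'.
Because there's exactly one group, `findall` drops the full match and keeps group 1 from each hit.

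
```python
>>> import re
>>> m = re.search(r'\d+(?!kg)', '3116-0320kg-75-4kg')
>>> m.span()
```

(0, 4)

The negative lookaround is zero-width — it rules out positions where the adjacent text would match, without consuming anything.
`re.search` scans for the first position where the pattern succeeds.
The match spans [0:4] → '3116'.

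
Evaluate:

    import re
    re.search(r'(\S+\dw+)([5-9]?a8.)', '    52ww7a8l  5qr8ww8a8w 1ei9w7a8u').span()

(4, 12)

This matches one or more of a non-whitespace character, then a digit, then one or more of the literal 'w' (captured); then optionally a character in [5-9], then the literal 'a8', then any character (captured).
`re.search` tries every starting position until one works.
The match spans [4:12] → '52ww7a8l'.
Captured: group 1 = '52ww', group 2 = '7a8l'.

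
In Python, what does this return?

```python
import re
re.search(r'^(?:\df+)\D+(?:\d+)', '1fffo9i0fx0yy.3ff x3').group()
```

This matches anchored at the start of the string; then a digit, then one or more of a literal 'f' (non-capturing group); then one or more of a non-digit; then one or more of a digit (non-capturing group).
`re.search` tries every starting position until one works.
The match spans [0:6] → '1fffo9'.

'1fffo9'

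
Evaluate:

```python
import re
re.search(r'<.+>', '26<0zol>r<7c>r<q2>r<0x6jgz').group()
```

'<0zol>r<7c>r<q2>'

`search` walks the string left to right and returns the first match it finds.
The match spans [2:18] → '<0zol>r<7c>r<q2>'.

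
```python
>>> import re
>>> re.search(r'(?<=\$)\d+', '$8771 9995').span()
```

(1, 5)

Lookahead/lookbehind check context without consuming it, so the matched span excludes the asserted characters.
The match spans [1:5] → '8771'.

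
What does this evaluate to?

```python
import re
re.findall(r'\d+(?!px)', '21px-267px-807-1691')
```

['2', '26', '807', '1691']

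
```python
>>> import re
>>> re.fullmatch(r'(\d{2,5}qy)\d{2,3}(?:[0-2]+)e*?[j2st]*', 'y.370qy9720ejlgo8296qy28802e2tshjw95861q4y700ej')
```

This matches 2 to 5 of a digit, then the literal 'qy' (captured); then 2 to 3 of a digit; then one or more of a character in [0-2] (non-capturing group); then zero or more of the literal 'e' (lazy), then zero or more of one of [j2st].
`fullmatch` succeeds only if the pattern covers the string from start to end.
Here there's no way to consume every character, so the call returns None.

None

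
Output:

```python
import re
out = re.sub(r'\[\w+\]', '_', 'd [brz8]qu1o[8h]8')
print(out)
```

Matches: at [2:8] → '[brz8]'; at [12:16] → '[8h]'.
`sub` substitutes '_' at each match site.

d _qu1o_8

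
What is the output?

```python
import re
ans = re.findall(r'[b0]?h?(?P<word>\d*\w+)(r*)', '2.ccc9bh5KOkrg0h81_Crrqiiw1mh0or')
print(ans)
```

[('2', ''), ('ccc9bh5KOkrg0h81_Crrqiiw1mh0or', '')]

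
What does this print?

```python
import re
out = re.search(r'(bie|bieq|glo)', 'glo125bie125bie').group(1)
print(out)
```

The match spans [0:3] → 'glo'.
Captured: group 1 = 'glo'.

glo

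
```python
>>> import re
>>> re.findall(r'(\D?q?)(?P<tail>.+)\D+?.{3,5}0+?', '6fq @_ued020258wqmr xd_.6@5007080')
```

[('', '6fq @_ued020258wqmr xd_.6')]

The pattern matches optionally a non-digit, then optionally a literal 'q' (captured); then one or more of any character (captured as 'tail'); then one or more of a non-digit (lazy), then 3 to 5 of any character, then one or more of the literal '0' (lazy).
2 groups means the one result is a tuple of 2 captured strings — 1 here.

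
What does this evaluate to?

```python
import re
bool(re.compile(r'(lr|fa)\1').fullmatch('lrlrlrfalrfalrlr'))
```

`\1` is not a pattern — it's the concrete string captured by group 1, re-applied verbatim.
For `fullmatch`, every character of the input must be accounted for by the pattern.
Here there's no way to consume every character, so the call returns None, and `bool(None)` is False.

False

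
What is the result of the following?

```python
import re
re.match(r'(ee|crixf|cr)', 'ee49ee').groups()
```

('ee',)

The match spans [0:2] → 'ee'.
Captured: group 1 = 'ee'.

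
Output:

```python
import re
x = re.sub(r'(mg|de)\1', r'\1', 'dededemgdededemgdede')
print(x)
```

`\1` has to match the exact text group 1 already captured.
Matches: at [0:4] → 'dede'; at [8:12] → 'dede'; at [16:20] → 'dede'.
The replacement refers to a captured group, so each match is rewritten using its own captured text.

dedemgdedemgde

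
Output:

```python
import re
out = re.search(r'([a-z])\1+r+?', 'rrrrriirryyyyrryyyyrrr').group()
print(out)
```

A backreference is literal: `\1` must see the identical characters the first group matched.
`search` walks the string left to right and returns the first match it finds.
The match spans [0:5] → 'rrrrr'.
Captured: group 1 = 'r'.

rrrrr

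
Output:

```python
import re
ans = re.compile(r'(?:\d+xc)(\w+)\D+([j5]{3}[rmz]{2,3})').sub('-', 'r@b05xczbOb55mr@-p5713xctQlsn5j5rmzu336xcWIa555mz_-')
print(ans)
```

Pattern: one or more of a digit, then the literal 'xc' (non-capturing group); then one or more of a word character (captured); then one or more of a non-digit; then exactly 3 of one of [j5], then 2 to 3 of one of [rmz] (captured).
Matches: at [18:49] → '5713xctQlsn5j5rmzu336xcWIa555mz'.
Every occurrence is swapped for '-'.

r@b05xczbOb55mr@-p-_-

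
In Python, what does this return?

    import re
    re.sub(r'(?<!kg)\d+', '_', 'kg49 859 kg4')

'kg4_ _ kg4'

The negative lookaround is zero-width — it rules out positions where the adjacent text would match, without consuming anything.
`sub` substitutes '_' at each match site.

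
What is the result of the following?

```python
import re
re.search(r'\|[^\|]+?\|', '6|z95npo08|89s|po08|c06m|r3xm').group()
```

'|z95npo08|'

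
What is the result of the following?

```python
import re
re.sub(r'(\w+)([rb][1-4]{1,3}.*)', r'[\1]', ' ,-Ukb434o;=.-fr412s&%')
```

' ,-[Uk]'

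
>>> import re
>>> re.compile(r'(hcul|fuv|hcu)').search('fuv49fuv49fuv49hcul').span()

(0, 3)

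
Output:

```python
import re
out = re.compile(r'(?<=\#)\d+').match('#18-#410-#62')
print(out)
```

None

`match` is anchored at position 0; if the pattern doesn't fit there, it returns None.
Here position 0 doesn't satisfy it, so the call returns None.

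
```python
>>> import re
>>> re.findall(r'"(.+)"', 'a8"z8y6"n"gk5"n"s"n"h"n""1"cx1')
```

['z8y6"n"gk5"n"s"n"h"n""1']

Walking the string: at [2:27] match '"z8y6"n"gk5"n"s"n"h"n""1"', group 1 = 'z8y6"n"gk5"n"s"n"h"n""1'.
With a single group, `findall` returns only what that group captured — 1 item.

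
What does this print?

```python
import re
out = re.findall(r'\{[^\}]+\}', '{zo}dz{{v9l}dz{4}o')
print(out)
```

['{zo}', '{{v9l}', '{4}']

Scanning left to right: at [0:4] → '{zo}'; at [6:12] → '{{v9l}'; at [14:17] → '{4}'.
No capturing groups, so `findall` returns the 3 full match strings.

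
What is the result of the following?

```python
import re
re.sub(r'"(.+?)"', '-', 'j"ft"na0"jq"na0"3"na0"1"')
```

'j-na0-na0-na0-'

Each match is replaced by '-'.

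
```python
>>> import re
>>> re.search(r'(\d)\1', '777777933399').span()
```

(0, 2)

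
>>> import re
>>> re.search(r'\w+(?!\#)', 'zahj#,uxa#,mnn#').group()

'zah'

`(?!…)`/`(?<!…)` only lets a position through if the neighbouring text does NOT match; no characters are consumed.
Unlike `match`, `search` isn't anchored — it looks for the pattern anywhere in the string.
The match spans [0:3] → 'zah'.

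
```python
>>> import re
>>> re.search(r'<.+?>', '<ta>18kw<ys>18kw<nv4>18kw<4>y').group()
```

'<ta>'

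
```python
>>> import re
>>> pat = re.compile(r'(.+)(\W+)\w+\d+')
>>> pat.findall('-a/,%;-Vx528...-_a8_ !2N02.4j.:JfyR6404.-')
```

[('-a/,%;-Vx528...-_a8_ !2N02.4j.', ':')]

Pattern: one or more of any character (captured); then one or more of a non-word character (captured); then one or more of a word character, then one or more of a digit.
Multiple groups make `findall` return tuples — one 2-tuple for the one match.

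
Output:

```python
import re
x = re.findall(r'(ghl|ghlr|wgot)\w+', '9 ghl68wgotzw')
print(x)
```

['ghl']

Walking the string: at [2:13] match 'ghl68wgotzw', group 1 = 'ghl'.
Because there's exactly one group, `findall` drops the full match and keeps group 1 from the one hit.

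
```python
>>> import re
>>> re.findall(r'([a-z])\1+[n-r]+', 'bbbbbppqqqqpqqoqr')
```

['b']

`\1` has to match the exact text group 1 already captured.
Matches: at [0:17] match 'bbbbbppqqqqpqqoqr', group 1 = 'b'.
One capturing group, so `findall` returns just the captured substring from the one match — 1 in all.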